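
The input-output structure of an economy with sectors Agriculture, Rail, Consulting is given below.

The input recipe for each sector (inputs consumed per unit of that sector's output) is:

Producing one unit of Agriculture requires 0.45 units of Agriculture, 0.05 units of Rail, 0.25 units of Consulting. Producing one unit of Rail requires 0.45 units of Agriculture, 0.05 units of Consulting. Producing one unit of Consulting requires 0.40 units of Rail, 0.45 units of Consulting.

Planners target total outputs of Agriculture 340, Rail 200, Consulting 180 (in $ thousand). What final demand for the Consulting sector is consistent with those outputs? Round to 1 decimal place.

d_C = 4.0

I − A =
  [   0.55    -0.45     0.00]
  [  -0.05     1.00    -0.40]
  [  -0.25    -0.05     0.55]
d = (I − A) x:
  d_A = (+0.55)·340 + (-0.45)·200 + (+0.00)·180 = 97.0
  d_R = (-0.05)·340 + (+1.00)·200 + (-0.40)·180 = 111.0
  d_C = (-0.25)·340 + (-0.05)·200 + (+0.55)·180 = 4.0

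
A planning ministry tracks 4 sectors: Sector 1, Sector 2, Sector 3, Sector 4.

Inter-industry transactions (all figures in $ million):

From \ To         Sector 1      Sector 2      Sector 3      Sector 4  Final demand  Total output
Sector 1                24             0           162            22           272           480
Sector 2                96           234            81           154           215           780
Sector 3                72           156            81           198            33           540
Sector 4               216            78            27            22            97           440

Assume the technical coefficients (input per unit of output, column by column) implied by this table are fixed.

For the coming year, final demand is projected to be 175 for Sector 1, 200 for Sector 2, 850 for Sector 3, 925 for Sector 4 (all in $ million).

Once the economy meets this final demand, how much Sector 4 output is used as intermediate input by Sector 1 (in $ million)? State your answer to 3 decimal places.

z_41 = 510.021

Technical coefficients a_ij = z_ij / X_j:
  a_11 = 24/480 = 0.05, a_21 = 96/480 = 0.20, a_31 = 72/480 = 0.15, a_41 = 216/480 = 0.45
  a_12 = 0/780 = 0.00, a_22 = 234/780 = 0.30, a_32 = 156/780 = 0.20, a_42 = 78/780 = 0.10
  a_13 = 162/540 = 0.30, a_23 = 81/540 = 0.15, a_33 = 81/540 = 0.15, a_43 = 27/540 = 0.05
  a_14 = 22/440 = 0.05, a_24 = 154/440 = 0.35, a_34 = 198/440 = 0.45, a_44 = 22/440 = 0.05
I − A =
  [   0.95     0.00    -0.30    -0.05]
  [  -0.20     0.70    -0.15    -0.35]
  [  -0.15    -0.20     0.85    -0.45]
  [  -0.45    -0.10    -0.05     0.95]
Compute the cofactors C_ij = (−1)^(i+j)·(3×3 minor ij) of I−A; the adjugate is their transpose:
adj(I−A) = Cᵀ =
  [ 0.481000   0.075250   0.191500   0.143750]
  [ 0.345250   0.622750   0.253375   0.367625]
  [ 0.314750   0.219500   0.581750   0.373000]
  [ 0.280750   0.112750   0.148000   0.493250]
det(I−A) = Σ_j (I−A)_1j·C_1j = (0.95)(0.481000) + (0.00)(0.345250) + (-0.30)(0.314750) + (-0.05)(0.280750) = 0.3484875
(I − A)⁻¹ = adj(I−A) / det(I−A) ≈
  [   1.3803     0.2159     0.5495     0.4125]
  [   0.9907     1.7870     0.7271     1.0549]
  [   0.9032     0.6299     1.6694     1.0703]
  [   0.8056     0.3235     0.4247     1.4154]
First solve x = (I − A)⁻¹ d = adj(I−A)·d / det(I−A); in particular x_1 = (0.481000·175 + 0.075250·200 + 0.191500·850 + 0.143750·925) / 0.3484875 = 394.96875 / 0.3484875 ≈ 1133.37996.
Intermediate flow from 4 to 1: z_41 = a_41 · x_1 = 0.45 × 394.96875 / 0.3484875 = 177.7359375 / 0.3484875 ≈ 510.021.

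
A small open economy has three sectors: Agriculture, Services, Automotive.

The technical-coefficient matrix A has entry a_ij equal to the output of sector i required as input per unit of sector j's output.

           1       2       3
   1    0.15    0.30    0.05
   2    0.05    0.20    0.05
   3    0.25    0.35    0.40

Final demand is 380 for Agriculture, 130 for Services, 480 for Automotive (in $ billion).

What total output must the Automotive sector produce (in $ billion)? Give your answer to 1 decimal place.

I − A =
  [   0.85    -0.30    -0.05]
  [  -0.05     0.80    -0.05]
  [  -0.25    -0.35     0.60]
Cofactors of I−A, C_ij = (−1)^(i+j)·(minor ij) (rows/columns in the sector order above):
  C_11 = (0.80)(0.60) − (-0.05)(-0.35) = 0.4625
  C_12 = −[(-0.05)(0.60) − (-0.05)(-0.25)] = 0.0425
  C_13 = (-0.05)(-0.35) − (0.80)(-0.25) = 0.2175
  C_21 = −[(-0.30)(0.60) − (-0.05)(-0.35)] = 0.1975
  C_22 = (0.85)(0.60) − (-0.05)(-0.25) = 0.4975
  C_23 = −[(0.85)(-0.35) − (-0.30)(-0.25)] = 0.3725
  C_31 = (-0.30)(-0.05) − (-0.05)(0.80) = 0.0550
  C_32 = −[(0.85)(-0.05) − (-0.05)(-0.05)] = 0.0450
  C_33 = (0.85)(0.80) − (-0.30)(-0.05) = 0.6650
det(I−A) = Σ_j (I−A)_1j·C_1j = (0.85)(0.4625) + (-0.30)(0.0425) + (-0.05)(0.2175) = 0.3695
adj(I−A) = Cᵀ =
  [ 0.4625   0.1975   0.0550]
  [ 0.0425   0.4975   0.0450]
  [ 0.2175   0.3725   0.6650]
(I − A)⁻¹ = adj(I−A) / det(I−A) ≈
  [   1.2517     0.5345     0.1488]
  [   0.1150     1.3464     0.1218]
  [   0.5886     1.0081     1.7997]
x = (I − A)⁻¹ d = adj(I−A)·d / det(I−A), with det(I−A) = 0.3695:
  x_1 = (0.4625·380 + 0.1975·130 + 0.0550·480) / 0.3695 = 227.825 / 0.3695 ≈ 616.6
  x_2 = (0.0425·380 + 0.4975·130 + 0.0450·480) / 0.3695 = 102.425 / 0.3695 ≈ 277.2
  x_3 = (0.2175·380 + 0.3725·130 + 0.6650·480) / 0.3695 = 450.275 / 0.3695 ≈ 1218.6

x_3 = 1218.6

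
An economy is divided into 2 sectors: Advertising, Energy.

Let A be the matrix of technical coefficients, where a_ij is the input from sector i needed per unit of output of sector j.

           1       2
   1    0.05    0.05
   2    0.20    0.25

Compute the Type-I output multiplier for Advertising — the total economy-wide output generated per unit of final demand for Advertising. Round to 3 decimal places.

I − A =
  [   0.95    -0.05]
  [  -0.20     0.75]
det(I−A) = (0.95)(0.75) − (-0.05)(-0.20) = 0.7025
adj(I−A) = [[0.75, 0.05], [0.20, 0.95]]
(I − A)⁻¹ = adj(I−A) / det(I−A) ≈
  [   1.0676     0.0712]
  [   0.2847     1.3523]
The output multiplier for sector j is the column-j sum of the Leontief inverse (I − A)⁻¹ = adj(I−A) / det(I−A).
Column 1 of adj(I−A): (0.75, 0.20); det(I−A) = 0.7025.
m_1 = (0.75 + 0.20) / 0.7025 = 0.95 / 0.7025 ≈ 1.352.

m_1 = 1.352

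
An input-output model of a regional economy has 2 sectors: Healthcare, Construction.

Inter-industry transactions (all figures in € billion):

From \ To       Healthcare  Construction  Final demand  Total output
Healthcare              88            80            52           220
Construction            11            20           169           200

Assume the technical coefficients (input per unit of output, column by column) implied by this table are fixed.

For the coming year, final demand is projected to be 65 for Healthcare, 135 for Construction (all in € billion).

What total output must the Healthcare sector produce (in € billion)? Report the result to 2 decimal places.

Technical coefficients a_ij = z_ij / X_j:
  a_11 = 88/220 = 0.40, a_21 = 11/220 = 0.05
  a_12 = 80/200 = 0.40, a_22 = 20/200 = 0.10
I − A =
  [   0.60    -0.40]
  [  -0.05     0.90]
det(I−A) = (0.60)(0.90) − (-0.40)(-0.05) = 0.5200
adj(I−A) = [[0.90, 0.40], [0.05, 0.60]]
(I − A)⁻¹ = adj(I−A) / det(I−A) ≈
  [   1.7308     0.7692]
  [   0.0962     1.1538]
x = (I − A)⁻¹ d = adj(I−A)·d / det(I−A), with det(I−A) = 0.5200:
  x_1 = (0.90·65 + 0.40·135) / 0.5200 = 112.50 / 0.5200 ≈ 216.35
  x_2 = (0.05·65 + 0.60·135) / 0.5200 = 84.25 / 0.5200 ≈ 162.02

x_1 = 216.35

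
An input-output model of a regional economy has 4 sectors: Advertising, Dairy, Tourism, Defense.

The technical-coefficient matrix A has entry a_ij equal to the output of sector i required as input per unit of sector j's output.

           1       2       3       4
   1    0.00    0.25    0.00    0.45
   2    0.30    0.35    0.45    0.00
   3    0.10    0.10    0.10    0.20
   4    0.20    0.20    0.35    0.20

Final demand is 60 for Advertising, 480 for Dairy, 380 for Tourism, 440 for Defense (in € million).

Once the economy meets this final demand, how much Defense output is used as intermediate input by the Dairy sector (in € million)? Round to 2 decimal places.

z_42 = 486.93

I − A =
  [   1.00    -0.25     0.00    -0.45]
  [  -0.30     0.65    -0.45     0.00]
  [  -0.10    -0.10     0.90    -0.20]
  [  -0.20    -0.20    -0.35     0.80]
Compute the cofactors C_ij = (−1)^(i+j)·(3×3 minor ij) of I−A; the adjugate is their transpose:
adj(I−A) = Cᵀ =
  [ 0.368500   0.259250   0.232875   0.265500]
  [ 0.249000   0.553250   0.366750   0.231750]
  [ 0.114000   0.150000   0.374500   0.157750]
  [ 0.204250   0.268750   0.313750   0.461250]
det(I−A) = Σ_j (I−A)_1j·C_1j = (1.00)(0.368500) + (-0.25)(0.249000) + (0.00)(0.114000) + (-0.45)(0.204250) = 0.2143375
(I − A)⁻¹ = adj(I−A) / det(I−A) ≈
  [   1.7193     1.2095     1.0865     1.2387]
  [   1.1617     2.5812     1.7111     1.0812]
  [   0.5319     0.6998     1.7472     0.7360]
  [   0.9529     1.2539     1.4638     2.1520]
First solve x = (I − A)⁻¹ d = adj(I−A)·d / det(I−A); in particular x_2 = (0.249000·60 + 0.553250·480 + 0.366750·380 + 0.231750·440) / 0.2143375 = 521.835 / 0.2143375 ≈ 2434.6416.
Intermediate flow from 4 to 2: z_42 = a_42 · x_2 = 0.20 × 521.835 / 0.2143375 = 104.367 / 0.2143375 ≈ 486.93.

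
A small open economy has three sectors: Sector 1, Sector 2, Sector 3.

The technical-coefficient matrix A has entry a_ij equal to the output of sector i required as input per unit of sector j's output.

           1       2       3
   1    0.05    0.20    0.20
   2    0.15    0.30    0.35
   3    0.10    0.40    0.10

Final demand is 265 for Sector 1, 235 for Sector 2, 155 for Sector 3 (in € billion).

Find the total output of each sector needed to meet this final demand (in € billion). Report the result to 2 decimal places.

x_1 = 551.17, x_2 = 733.57, x_3 = 559.49

I − A =
  [   0.95    -0.20    -0.20]
  [  -0.15     0.70    -0.35]
  [  -0.10    -0.40     0.90]
Cofactors of I−A, C_ij = (−1)^(i+j)·(minor ij) (rows/columns in the sector order above):
  C_11 = (0.70)(0.90) − (-0.35)(-0.40) = 0.4900
  C_12 = −[(-0.15)(0.90) − (-0.35)(-0.10)] = 0.1700
  C_13 = (-0.15)(-0.40) − (0.70)(-0.10) = 0.1300
  C_21 = −[(-0.20)(0.90) − (-0.20)(-0.40)] = 0.2600
  C_22 = (0.95)(0.90) − (-0.20)(-0.10) = 0.8350
  C_23 = −[(0.95)(-0.40) − (-0.20)(-0.10)] = 0.4000
  C_31 = (-0.20)(-0.35) − (-0.20)(0.70) = 0.2100
  C_32 = −[(0.95)(-0.35) − (-0.20)(-0.15)] = 0.3625
  C_33 = (0.95)(0.70) − (-0.20)(-0.15) = 0.6350
det(I−A) = Σ_j (I−A)_1j·C_1j = (0.95)(0.4900) + (-0.20)(0.1700) + (-0.20)(0.1300) = 0.4055
adj(I−A) = Cᵀ =
  [ 0.4900   0.2600   0.2100]
  [ 0.1700   0.8350   0.3625]
  [ 0.1300   0.4000   0.6350]
(I − A)⁻¹ = adj(I−A) / det(I−A) ≈
  [   1.2084     0.6412     0.5179]
  [   0.4192     2.0592     0.8940]
  [   0.3206     0.9864     1.5660]
x = (I − A)⁻¹ d = adj(I−A)·d / det(I−A), with det(I−A) = 0.4055:
  x_1 = (0.4900·265 + 0.2600·235 + 0.2100·155) / 0.4055 = 223.50 / 0.4055 ≈ 551.17
  x_2 = (0.1700·265 + 0.8350·235 + 0.3625·155) / 0.4055 = 297.4625 / 0.4055 ≈ 733.57
  x_3 = (0.1300·265 + 0.4000·235 + 0.6350·155) / 0.4055 = 226.875 / 0.4055 ≈ 559.49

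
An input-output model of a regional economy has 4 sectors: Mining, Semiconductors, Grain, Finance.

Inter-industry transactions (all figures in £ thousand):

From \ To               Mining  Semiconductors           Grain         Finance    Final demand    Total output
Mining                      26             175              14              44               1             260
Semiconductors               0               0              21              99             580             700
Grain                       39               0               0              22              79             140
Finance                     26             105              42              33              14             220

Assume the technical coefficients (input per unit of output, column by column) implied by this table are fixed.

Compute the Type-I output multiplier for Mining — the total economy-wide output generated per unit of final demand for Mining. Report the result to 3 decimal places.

Technical coefficients a_ij = z_ij / X_j:
  a_11 = 26/260 = 0.10, a_21 = 0/260 = 0.00, a_31 = 39/260 = 0.15, a_41 = 26/260 = 0.10
  a_12 = 175/700 = 0.25, a_22 = 0/700 = 0.00, a_32 = 0/700 = 0.00, a_42 = 105/700 = 0.15
  a_13 = 14/140 = 0.10, a_23 = 21/140 = 0.15, a_33 = 0/140 = 0.00, a_43 = 42/140 = 0.30
  a_14 = 44/220 = 0.20, a_24 = 99/220 = 0.45, a_34 = 22/220 = 0.10, a_44 = 33/220 = 0.15
I − A =
  [   0.90    -0.25    -0.10    -0.20]
  [   0.00     1.00    -0.15    -0.45]
  [  -0.15     0.00     1.00    -0.10]
  [  -0.10    -0.15    -0.30     0.85]
Compute the cofactors C_ij = (−1)^(i+j)·(3×3 minor ij) of I−A; the adjugate is their transpose:
adj(I−A) = Cᵀ =
  [ 0.750250   0.236500   0.208375   0.326250]
  [ 0.085875   0.695250   0.237750   0.416250]
  [ 0.127375   0.052375   0.673000   0.136875]
  [ 0.148375   0.169000   0.304000   0.879375]
det(I−A) = Σ_j (I−A)_1j·C_1j = (0.90)(0.750250) + (-0.25)(0.085875) + (-0.10)(0.127375) + (-0.20)(0.148375) = 0.61134375
(I − A)⁻¹ = adj(I−A) / det(I−A) ≈
  [   1.2272     0.3869     0.3408     0.5337]
  [   0.1405     1.1372     0.3889     0.6809]
  [   0.2084     0.0857     1.1009     0.2239]
  [   0.2427     0.2764     0.4973     1.4384]
The output multiplier for sector j is the column-j sum of the Leontief inverse (I − A)⁻¹ = adj(I−A) / det(I−A).
Column 1 of adj(I−A): (0.750250, 0.085875, 0.127375, 0.148375); det(I−A) = 0.61134375.
m_1 = (0.750250 + 0.085875 + 0.127375 + 0.148375) / 0.61134375 = 1.111875 / 0.61134375 ≈ 1.819.

m_1 = 1.819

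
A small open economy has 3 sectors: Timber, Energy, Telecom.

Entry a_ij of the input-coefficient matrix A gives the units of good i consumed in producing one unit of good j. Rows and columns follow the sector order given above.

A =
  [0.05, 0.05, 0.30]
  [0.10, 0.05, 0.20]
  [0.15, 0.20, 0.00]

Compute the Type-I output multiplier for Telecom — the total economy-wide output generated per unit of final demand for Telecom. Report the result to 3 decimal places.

I − A =
  [   0.95    -0.05    -0.30]
  [  -0.10     0.95    -0.20]
  [  -0.15    -0.20     1.00]
Cofactors of I−A, C_ij = (−1)^(i+j)·(minor ij) (rows/columns in the sector order above):
  C_11 = (0.95)(1.00) − (-0.20)(-0.20) = 0.9100
  C_12 = −[(-0.10)(1.00) − (-0.20)(-0.15)] = 0.1300
  C_13 = (-0.10)(-0.20) − (0.95)(-0.15) = 0.1625
  C_21 = −[(-0.05)(1.00) − (-0.30)(-0.20)] = 0.1100
  C_22 = (0.95)(1.00) − (-0.30)(-0.15) = 0.9050
  C_23 = −[(0.95)(-0.20) − (-0.05)(-0.15)] = 0.1975
  C_31 = (-0.05)(-0.20) − (-0.30)(0.95) = 0.2950
  C_32 = −[(0.95)(-0.20) − (-0.30)(-0.10)] = 0.2200
  C_33 = (0.95)(0.95) − (-0.05)(-0.10) = 0.8975
det(I−A) = Σ_j (I−A)_1j·C_1j = (0.95)(0.9100) + (-0.05)(0.1300) + (-0.30)(0.1625) = 0.80925
adj(I−A) = Cᵀ =
  [ 0.9100   0.1100   0.2950]
  [ 0.1300   0.9050   0.2200]
  [ 0.1625   0.1975   0.8975]
(I − A)⁻¹ = adj(I−A) / det(I−A) ≈
  [   1.1245     0.1359     0.3645]
  [   0.1606     1.1183     0.2719]
  [   0.2008     0.2441     1.1091]
The output multiplier for sector j is the column-j sum of the Leontief inverse (I − A)⁻¹ = adj(I−A) / det(I−A).
Column 3 of adj(I−A): (0.2950, 0.2200, 0.8975); det(I−A) = 0.80925.
m_3 = (0.2950 + 0.2200 + 0.8975) / 0.80925 = 1.4125 / 0.80925 ≈ 1.745.

m_3 = 1.745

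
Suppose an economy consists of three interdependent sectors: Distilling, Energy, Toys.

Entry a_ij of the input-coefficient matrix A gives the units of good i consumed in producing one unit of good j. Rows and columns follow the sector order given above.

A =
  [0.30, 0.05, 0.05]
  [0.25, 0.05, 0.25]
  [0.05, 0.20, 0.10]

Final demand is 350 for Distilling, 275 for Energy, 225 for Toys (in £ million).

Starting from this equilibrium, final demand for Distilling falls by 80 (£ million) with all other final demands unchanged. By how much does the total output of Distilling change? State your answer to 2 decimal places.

Δx_D = -117.79

I − A =
  [   0.70    -0.05    -0.05]
  [  -0.25     0.95    -0.25]
  [  -0.05    -0.20     0.90]
Cofactors of I−A, C_ij = (−1)^(i+j)·(minor ij) (rows/columns in the sector order above):
  C_11 = (0.95)(0.90) − (-0.25)(-0.20) = 0.8050
  C_12 = −[(-0.25)(0.90) − (-0.25)(-0.05)] = 0.2375
  C_13 = (-0.25)(-0.20) − (0.95)(-0.05) = 0.0975
  C_21 = −[(-0.05)(0.90) − (-0.05)(-0.20)] = 0.0550
  C_22 = (0.70)(0.90) − (-0.05)(-0.05) = 0.6275
  C_23 = −[(0.70)(-0.20) − (-0.05)(-0.05)] = 0.1425
  C_31 = (-0.05)(-0.25) − (-0.05)(0.95) = 0.0600
  C_32 = −[(0.70)(-0.25) − (-0.05)(-0.25)] = 0.1875
  C_33 = (0.70)(0.95) − (-0.05)(-0.25) = 0.6525
det(I−A) = Σ_j (I−A)_1j·C_1j = (0.70)(0.8050) + (-0.05)(0.2375) + (-0.05)(0.0975) = 0.54675
adj(I−A) = Cᵀ =
  [ 0.8050   0.0550   0.0600]
  [ 0.2375   0.6275   0.1875]
  [ 0.0975   0.1425   0.6525]
(I − A)⁻¹ = adj(I−A) / det(I−A) ≈
  [   1.4723     0.1006     0.1097]
  [   0.4344     1.1477     0.3429]
  [   0.1783     0.2606     1.1934]
Δx = (I − A)⁻¹ Δd with Δd having -80 in the Distilling component and 0 elsewhere.
So Δx_D = L_DD · (-80), where L_DD = adj(I−A)_DD / det(I−A) = 0.8050 / 0.54675.
Δx_D = 0.8050 × (-80) / 0.54675 = -64.40 / 0.54675 ≈ -117.79.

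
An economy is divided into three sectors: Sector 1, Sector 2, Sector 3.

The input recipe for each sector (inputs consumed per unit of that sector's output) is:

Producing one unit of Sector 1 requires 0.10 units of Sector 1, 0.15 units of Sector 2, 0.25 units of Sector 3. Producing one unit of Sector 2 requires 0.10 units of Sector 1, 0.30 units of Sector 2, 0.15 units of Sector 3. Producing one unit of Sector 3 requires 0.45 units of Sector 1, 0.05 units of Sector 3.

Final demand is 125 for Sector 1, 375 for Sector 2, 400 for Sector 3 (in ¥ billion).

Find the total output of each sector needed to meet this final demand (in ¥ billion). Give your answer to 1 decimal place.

I − A =
  [   0.90    -0.10    -0.45]
  [  -0.15     0.70     0.00]
  [  -0.25    -0.15     0.95]
Cofactors of I−A, C_ij = (−1)^(i+j)·(minor ij) (rows/columns in the sector order above):
  C_11 = (0.70)(0.95) − (0.00)(-0.15) = 0.6650
  C_12 = −[(-0.15)(0.95) − (0.00)(-0.25)] = 0.1425
  C_13 = (-0.15)(-0.15) − (0.70)(-0.25) = 0.1975
  C_21 = −[(-0.10)(0.95) − (-0.45)(-0.15)] = 0.1625
  C_22 = (0.90)(0.95) − (-0.45)(-0.25) = 0.7425
  C_23 = −[(0.90)(-0.15) − (-0.10)(-0.25)] = 0.1600
  C_31 = (-0.10)(0.00) − (-0.45)(0.70) = 0.3150
  C_32 = −[(0.90)(0.00) − (-0.45)(-0.15)] = 0.0675
  C_33 = (0.90)(0.70) − (-0.10)(-0.15) = 0.6150
det(I−A) = Σ_j (I−A)_1j·C_1j = (0.90)(0.6650) + (-0.10)(0.1425) + (-0.45)(0.1975) = 0.495375
adj(I−A) = Cᵀ =
  [ 0.6650   0.1625   0.3150]
  [ 0.1425   0.7425   0.0675]
  [ 0.1975   0.1600   0.6150]
(I − A)⁻¹ = adj(I−A) / det(I−A) ≈
  [   1.3424     0.3280     0.6359]
  [   0.2877     1.4989     0.1363]
  [   0.3987     0.3230     1.2415]
x = (I − A)⁻¹ d = adj(I−A)·d / det(I−A), with det(I−A) = 0.495375:
  x_1 = (0.6650·125 + 0.1625·375 + 0.3150·400) / 0.495375 = 270.0625 / 0.495375 ≈ 545.2
  x_2 = (0.1425·125 + 0.7425·375 + 0.0675·400) / 0.495375 = 323.25 / 0.495375 ≈ 652.5
  x_3 = (0.1975·125 + 0.1600·375 + 0.6150·400) / 0.495375 = 330.6875 / 0.495375 ≈ 667.5

x_1 = 545.2, x_2 = 652.5, x_3 = 667.5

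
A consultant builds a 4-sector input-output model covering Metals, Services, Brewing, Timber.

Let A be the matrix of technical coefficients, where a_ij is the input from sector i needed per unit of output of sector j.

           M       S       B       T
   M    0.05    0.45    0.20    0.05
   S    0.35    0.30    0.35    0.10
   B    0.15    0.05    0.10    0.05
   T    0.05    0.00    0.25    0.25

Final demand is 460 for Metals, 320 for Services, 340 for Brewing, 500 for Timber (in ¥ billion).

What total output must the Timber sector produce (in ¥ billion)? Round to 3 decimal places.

I − A =
  [   0.95    -0.45    -0.20    -0.05]
  [  -0.35     0.70    -0.35    -0.10]
  [  -0.15    -0.05     0.90    -0.05]
  [  -0.05     0.00    -0.25     0.75]
Compute the cofactors C_ij = (−1)^(i+j)·(3×3 minor ij) of I−A; the adjugate is their transpose:
adj(I−A) = Cᵀ =
  [ 0.449375   0.306250   0.243125   0.087000]
  [ 0.280375   0.602250   0.330125   0.121000]
  [ 0.093875   0.087250   0.376625   0.043000]
  [ 0.061250   0.049500   0.141750   0.392000]
det(I−A) = Σ_j (I−A)_1j·C_1j = (0.95)(0.449375) + (-0.45)(0.280375) + (-0.20)(0.093875) + (-0.05)(0.061250) = 0.2789
(I − A)⁻¹ = adj(I−A) / det(I−A) ≈
  [   1.6112     1.0981     0.8717     0.3119]
  [   1.0053     2.1594     1.1837     0.4338]
  [   0.3366     0.3128     1.3504     0.1542]
  [   0.2196     0.1775     0.5082     1.4055]
x = (I − A)⁻¹ d = adj(I−A)·d / det(I−A), with det(I−A) = 0.2789:
  x_M = (0.449375·460 + 0.306250·320 + 0.243125·340 + 0.087000·500) / 0.2789 = 430.875 / 0.2789 ≈ 1544.909
  x_S = (0.280375·460 + 0.602250·320 + 0.330125·340 + 0.121000·500) / 0.2789 = 494.435 / 0.2789 ≈ 1772.804
  x_B = (0.093875·460 + 0.087250·320 + 0.376625·340 + 0.043000·500) / 0.2789 = 220.655 / 0.2789 ≈ 791.162
  x_T = (0.061250·460 + 0.049500·320 + 0.141750·340 + 0.392000·500) / 0.2789 = 288.21 / 0.2789 ≈ 1033.381

x_T = 1033.381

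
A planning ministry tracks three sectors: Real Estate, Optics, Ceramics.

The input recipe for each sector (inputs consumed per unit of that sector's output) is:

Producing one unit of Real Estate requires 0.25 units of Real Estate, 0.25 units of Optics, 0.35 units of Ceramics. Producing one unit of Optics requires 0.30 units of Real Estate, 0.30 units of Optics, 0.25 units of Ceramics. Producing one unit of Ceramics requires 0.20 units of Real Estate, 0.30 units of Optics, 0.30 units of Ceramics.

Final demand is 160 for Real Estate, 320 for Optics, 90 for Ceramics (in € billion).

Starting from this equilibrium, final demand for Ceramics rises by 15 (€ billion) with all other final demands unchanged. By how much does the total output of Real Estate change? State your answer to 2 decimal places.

Δx_R = 20.81

I − A =
  [   0.75    -0.30    -0.20]
  [  -0.25     0.70    -0.30]
  [  -0.35    -0.25     0.70]
Cofactors of I−A, C_ij = (−1)^(i+j)·(minor ij) (rows/columns in the sector order above):
  C_11 = (0.70)(0.70) − (-0.30)(-0.25) = 0.4150
  C_12 = −[(-0.25)(0.70) − (-0.30)(-0.35)] = 0.2800
  C_13 = (-0.25)(-0.25) − (0.70)(-0.35) = 0.3075
  C_21 = −[(-0.30)(0.70) − (-0.20)(-0.25)] = 0.2600
  C_22 = (0.75)(0.70) − (-0.20)(-0.35) = 0.4550
  C_23 = −[(0.75)(-0.25) − (-0.30)(-0.35)] = 0.2925
  C_31 = (-0.30)(-0.30) − (-0.20)(0.70) = 0.2300
  C_32 = −[(0.75)(-0.30) − (-0.20)(-0.25)] = 0.2750
  C_33 = (0.75)(0.70) − (-0.30)(-0.25) = 0.4500
det(I−A) = Σ_j (I−A)_1j·C_1j = (0.75)(0.4150) + (-0.30)(0.2800) + (-0.20)(0.3075) = 0.16575
adj(I−A) = Cᵀ =
  [ 0.4150   0.2600   0.2300]
  [ 0.2800   0.4550   0.2750]
  [ 0.3075   0.2925   0.4500]
(I − A)⁻¹ = adj(I−A) / det(I−A) ≈
  [   2.5038     1.5686     1.3876]
  [   1.6893     2.7451     1.6591]
  [   1.8552     1.7647     2.7149]
Δx = (I − A)⁻¹ Δd with Δd having +15 in the Ceramics component and 0 elsewhere.
So Δx_R = L_RC · (+15), where L_RC = adj(I−A)_RC / det(I−A) = 0.2300 / 0.16575.
Δx_R = 0.2300 × (+15) / 0.16575 = 3.45 / 0.16575 ≈ 20.81.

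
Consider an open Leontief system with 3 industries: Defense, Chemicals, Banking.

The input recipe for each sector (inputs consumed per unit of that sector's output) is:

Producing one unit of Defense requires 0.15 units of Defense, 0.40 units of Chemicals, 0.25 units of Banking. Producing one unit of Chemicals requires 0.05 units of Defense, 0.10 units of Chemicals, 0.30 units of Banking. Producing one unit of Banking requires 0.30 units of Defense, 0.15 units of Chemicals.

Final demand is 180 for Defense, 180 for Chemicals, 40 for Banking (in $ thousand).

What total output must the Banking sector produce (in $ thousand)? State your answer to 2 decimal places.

x_B = 232.88

I − A =
  [   0.85    -0.05    -0.30]
  [  -0.40     0.90    -0.15]
  [  -0.25    -0.30     1.00]
Cofactors of I−A, C_ij = (−1)^(i+j)·(minor ij) (rows/columns in the sector order above):
  C_11 = (0.90)(1.00) − (-0.15)(-0.30) = 0.8550
  C_12 = −[(-0.40)(1.00) − (-0.15)(-0.25)] = 0.4375
  C_13 = (-0.40)(-0.30) − (0.90)(-0.25) = 0.3450
  C_21 = −[(-0.05)(1.00) − (-0.30)(-0.30)] = 0.1400
  C_22 = (0.85)(1.00) − (-0.30)(-0.25) = 0.7750
  C_23 = −[(0.85)(-0.30) − (-0.05)(-0.25)] = 0.2675
  C_31 = (-0.05)(-0.15) − (-0.30)(0.90) = 0.2775
  C_32 = −[(0.85)(-0.15) − (-0.30)(-0.40)] = 0.2475
  C_33 = (0.85)(0.90) − (-0.05)(-0.40) = 0.7450
det(I−A) = Σ_j (I−A)_1j·C_1j = (0.85)(0.8550) + (-0.05)(0.4375) + (-0.30)(0.3450) = 0.601375
adj(I−A) = Cᵀ =
  [ 0.8550   0.1400   0.2775]
  [ 0.4375   0.7750   0.2475]
  [ 0.3450   0.2675   0.7450]
(I − A)⁻¹ = adj(I−A) / det(I−A) ≈
  [   1.4217     0.2328     0.4614]
  [   0.7275     1.2887     0.4116]
  [   0.5737     0.4448     1.2388]
x = (I − A)⁻¹ d = adj(I−A)·d / det(I−A), with det(I−A) = 0.601375:
  x_D = (0.8550·180 + 0.1400·180 + 0.2775·40) / 0.601375 = 190.20 / 0.601375 ≈ 316.28
  x_C = (0.4375·180 + 0.7750·180 + 0.2475·40) / 0.601375 = 228.15 / 0.601375 ≈ 379.38
  x_B = (0.3450·180 + 0.2675·180 + 0.7450·40) / 0.601375 = 140.05 / 0.601375 ≈ 232.88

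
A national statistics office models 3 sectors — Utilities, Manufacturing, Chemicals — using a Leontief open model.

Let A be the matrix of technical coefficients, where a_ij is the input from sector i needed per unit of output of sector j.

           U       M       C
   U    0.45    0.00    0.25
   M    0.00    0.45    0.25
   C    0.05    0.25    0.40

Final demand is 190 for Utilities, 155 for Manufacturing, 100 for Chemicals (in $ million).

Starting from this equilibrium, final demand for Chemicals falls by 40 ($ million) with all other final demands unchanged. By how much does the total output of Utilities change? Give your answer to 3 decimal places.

Δx_U = -39.216

I − A =
  [   0.55     0.00    -0.25]
  [   0.00     0.55    -0.25]
  [  -0.05    -0.25     0.60]
Cofactors of I−A, C_ij = (−1)^(i+j)·(minor ij) (rows/columns in the sector order above):
  C_11 = (0.55)(0.60) − (-0.25)(-0.25) = 0.2675
  C_12 = −[(0.00)(0.60) − (-0.25)(-0.05)] = 0.0125
  C_13 = (0.00)(-0.25) − (0.55)(-0.05) = 0.0275
  C_21 = −[(0.00)(0.60) − (-0.25)(-0.25)] = 0.0625
  C_22 = (0.55)(0.60) − (-0.25)(-0.05) = 0.3175
  C_23 = −[(0.55)(-0.25) − (0.00)(-0.05)] = 0.1375
  C_31 = (0.00)(-0.25) − (-0.25)(0.55) = 0.1375
  C_32 = −[(0.55)(-0.25) − (-0.25)(0.00)] = 0.1375
  C_33 = (0.55)(0.55) − (0.00)(0.00) = 0.3025
det(I−A) = Σ_j (I−A)_1j·C_1j = (0.55)(0.2675) + (0.00)(0.0125) + (-0.25)(0.0275) = 0.14025
adj(I−A) = Cᵀ =
  [ 0.2675   0.0625   0.1375]
  [ 0.0125   0.3175   0.1375]
  [ 0.0275   0.1375   0.3025]
(I − A)⁻¹ = adj(I−A) / det(I−A) ≈
  [   1.9073     0.4456     0.9804]
  [   0.0891     2.2638     0.9804]
  [   0.1961     0.9804     2.1569]
Δx = (I − A)⁻¹ Δd with Δd having -40 in the Chemicals component and 0 elsewhere.
So Δx_U = L_UC · (-40), where L_UC = adj(I−A)_UC / det(I−A) = 0.1375 / 0.14025.
Δx_U = 0.1375 × (-40) / 0.14025 = -5.50 / 0.14025 ≈ -39.216.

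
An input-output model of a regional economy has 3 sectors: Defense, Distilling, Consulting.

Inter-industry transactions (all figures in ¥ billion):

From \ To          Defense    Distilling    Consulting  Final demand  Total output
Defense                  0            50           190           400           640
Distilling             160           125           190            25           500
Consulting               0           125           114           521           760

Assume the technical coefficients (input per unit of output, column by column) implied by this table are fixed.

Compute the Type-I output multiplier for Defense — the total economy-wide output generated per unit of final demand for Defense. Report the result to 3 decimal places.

m_1 = 1.580

Technical coefficients a_ij = z_ij / X_j:
  a_11 = 0/640 = 0.00, a_21 = 160/640 = 0.25, a_31 = 0/640 = 0.00
  a_12 = 50/500 = 0.10, a_22 = 125/500 = 0.25, a_32 = 125/500 = 0.25
  a_13 = 190/760 = 0.25, a_23 = 190/760 = 0.25, a_33 = 114/760 = 0.15
I − A =
  [   1.00    -0.10    -0.25]
  [  -0.25     0.75    -0.25]
  [   0.00    -0.25     0.85]
Cofactors of I−A, C_ij = (−1)^(i+j)·(minor ij) (rows/columns in the sector order above):
  C_11 = (0.75)(0.85) − (-0.25)(-0.25) = 0.5750
  C_12 = −[(-0.25)(0.85) − (-0.25)(0.00)] = 0.2125
  C_13 = (-0.25)(-0.25) − (0.75)(0.00) = 0.0625
  C_21 = −[(-0.10)(0.85) − (-0.25)(-0.25)] = 0.1475
  C_22 = (1.00)(0.85) − (-0.25)(0.00) = 0.8500
  C_23 = −[(1.00)(-0.25) − (-0.10)(0.00)] = 0.2500
  C_31 = (-0.10)(-0.25) − (-0.25)(0.75) = 0.2125
  C_32 = −[(1.00)(-0.25) − (-0.25)(-0.25)] = 0.3125
  C_33 = (1.00)(0.75) − (-0.10)(-0.25) = 0.7250
det(I−A) = Σ_j (I−A)_1j·C_1j = (1.00)(0.5750) + (-0.10)(0.2125) + (-0.25)(0.0625) = 0.538125
adj(I−A) = Cᵀ =
  [ 0.5750   0.1475   0.2125]
  [ 0.2125   0.8500   0.3125]
  [ 0.0625   0.2500   0.7250]
(I − A)⁻¹ = adj(I−A) / det(I−A) ≈
  [   1.0685     0.2741     0.3949]
  [   0.3949     1.5796     0.5807]
  [   0.1161     0.4646     1.3473]
The output multiplier for sector j is the column-j sum of the Leontief inverse (I − A)⁻¹ = adj(I−A) / det(I−A).
Column 1 of adj(I−A): (0.5750, 0.2125, 0.0625); det(I−A) = 0.538125.
m_1 = (0.5750 + 0.2125 + 0.0625) / 0.538125 = 0.85 / 0.538125 ≈ 1.580.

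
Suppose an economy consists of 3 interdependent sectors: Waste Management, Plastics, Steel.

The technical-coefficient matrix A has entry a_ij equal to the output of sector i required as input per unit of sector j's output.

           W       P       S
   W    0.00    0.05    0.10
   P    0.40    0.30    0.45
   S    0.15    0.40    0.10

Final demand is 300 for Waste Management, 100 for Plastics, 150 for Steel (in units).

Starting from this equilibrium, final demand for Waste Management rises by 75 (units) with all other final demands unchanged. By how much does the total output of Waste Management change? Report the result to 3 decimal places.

Δx_W = 83.929

I − A =
  [   1.00    -0.05    -0.10]
  [  -0.40     0.70    -0.45]
  [  -0.15    -0.40     0.90]
Cofactors of I−A, C_ij = (−1)^(i+j)·(minor ij) (rows/columns in the sector order above):
  C_11 = (0.70)(0.90) − (-0.45)(-0.40) = 0.4500
  C_12 = −[(-0.40)(0.90) − (-0.45)(-0.15)] = 0.4275
  C_13 = (-0.40)(-0.40) − (0.70)(-0.15) = 0.2650
  C_21 = −[(-0.05)(0.90) − (-0.10)(-0.40)] = 0.0850
  C_22 = (1.00)(0.90) − (-0.10)(-0.15) = 0.8850
  C_23 = −[(1.00)(-0.40) − (-0.05)(-0.15)] = 0.4075
  C_31 = (-0.05)(-0.45) − (-0.10)(0.70) = 0.0925
  C_32 = −[(1.00)(-0.45) − (-0.10)(-0.40)] = 0.4900
  C_33 = (1.00)(0.70) − (-0.05)(-0.40) = 0.6800
det(I−A) = Σ_j (I−A)_1j·C_1j = (1.00)(0.4500) + (-0.05)(0.4275) + (-0.10)(0.2650) = 0.402125
adj(I−A) = Cᵀ =
  [ 0.4500   0.0850   0.0925]
  [ 0.4275   0.8850   0.4900]
  [ 0.2650   0.4075   0.6800]
(I − A)⁻¹ = adj(I−A) / det(I−A) ≈
  [   1.1191     0.2114     0.2300]
  [   1.0631     2.2008     1.2185]
  [   0.6590     1.0134     1.6910]
Δx = (I − A)⁻¹ Δd with Δd having +75 in the Waste Management component and 0 elsewhere.
So Δx_W = L_WW · (+75), where L_WW = adj(I−A)_WW / det(I−A) = 0.4500 / 0.402125.
Δx_W = 0.4500 × (+75) / 0.402125 = 33.75 / 0.402125 ≈ 83.929.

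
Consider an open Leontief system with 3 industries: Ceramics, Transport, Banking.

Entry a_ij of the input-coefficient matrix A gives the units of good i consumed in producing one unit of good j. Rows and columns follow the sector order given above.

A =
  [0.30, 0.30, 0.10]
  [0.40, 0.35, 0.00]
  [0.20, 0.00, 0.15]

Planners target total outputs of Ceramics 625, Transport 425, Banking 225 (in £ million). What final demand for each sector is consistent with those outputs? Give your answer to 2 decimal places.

d_1 = 287.50, d_2 = 26.25, d_3 = 66.25

I − A =
  [   0.70    -0.30    -0.10]
  [  -0.40     0.65     0.00]
  [  -0.20     0.00     0.85]
d = (I − A) x:
  d_1 = (+0.70)·625 + (-0.30)·425 + (-0.10)·225 = 287.50
  d_2 = (-0.40)·625 + (+0.65)·425 + (+0.00)·225 = 26.25
  d_3 = (-0.20)·625 + (+0.00)·425 + (+0.85)·225 = 66.25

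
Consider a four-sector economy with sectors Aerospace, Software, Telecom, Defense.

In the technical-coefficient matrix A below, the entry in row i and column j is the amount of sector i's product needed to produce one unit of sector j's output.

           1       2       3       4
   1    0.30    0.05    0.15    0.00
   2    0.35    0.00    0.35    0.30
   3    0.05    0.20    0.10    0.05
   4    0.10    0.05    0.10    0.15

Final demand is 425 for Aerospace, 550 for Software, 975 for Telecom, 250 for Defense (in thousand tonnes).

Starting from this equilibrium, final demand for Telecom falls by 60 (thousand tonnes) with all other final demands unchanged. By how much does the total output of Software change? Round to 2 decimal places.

I − A =
  [   0.70    -0.05    -0.15     0.00]
  [  -0.35     1.00    -0.35    -0.30]
  [  -0.05    -0.20     0.90    -0.05]
  [  -0.10    -0.05    -0.10     0.85]
Compute the cofactors C_ij = (−1)^(i+j)·(3×3 minor ij) of I−A; the adjugate is their transpose:
adj(I−A) = Cᵀ =
  [ 0.680125   0.063875   0.141625   0.030875]
  [ 0.311125   0.524875   0.278375   0.201625]
  [ 0.113125   0.123125   0.568125   0.076875]
  [ 0.111625   0.052875   0.099875   0.546375]
det(I−A) = Σ_j (I−A)_1j·C_1j = (0.70)(0.680125) + (-0.05)(0.311125) + (-0.15)(0.113125) + (0.00)(0.111625) = 0.4435625
(I − A)⁻¹ = adj(I−A) / det(I−A) ≈
  [   1.5333     0.1440     0.3193     0.0696]
  [   0.7014     1.1833     0.6276     0.4546]
  [   0.2550     0.2776     1.2808     0.1733]
  [   0.2517     0.1192     0.2252     1.2318]
Δx = (I − A)⁻¹ Δd with Δd having -60 in the Telecom component and 0 elsewhere.
So Δx_2 = L_23 · (-60), where L_23 = adj(I−A)_23 / det(I−A) = 0.278375 / 0.4435625.
Δx_2 = 0.278375 × (-60) / 0.4435625 = -16.7025 / 0.4435625 ≈ -37.66.

Δx_2 = -37.66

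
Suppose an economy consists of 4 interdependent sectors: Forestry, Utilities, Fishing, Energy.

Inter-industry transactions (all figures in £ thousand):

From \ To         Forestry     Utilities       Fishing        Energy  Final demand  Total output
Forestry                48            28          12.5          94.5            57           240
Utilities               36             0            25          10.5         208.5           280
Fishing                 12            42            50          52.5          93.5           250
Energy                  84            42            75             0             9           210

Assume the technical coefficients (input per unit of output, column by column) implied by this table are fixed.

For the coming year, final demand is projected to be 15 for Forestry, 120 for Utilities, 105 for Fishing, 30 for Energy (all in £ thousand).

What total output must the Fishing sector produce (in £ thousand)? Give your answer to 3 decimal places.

Technical coefficients a_ij = z_ij / X_j:
  a_11 = 48/240 = 0.20, a_21 = 36/240 = 0.15, a_31 = 12/240 = 0.05, a_41 = 84/240 = 0.35
  a_12 = 28/280 = 0.10, a_22 = 0/280 = 0.00, a_32 = 42/280 = 0.15, a_42 = 42/280 = 0.15
  a_13 = 12.5/250 = 0.05, a_23 = 25/250 = 0.10, a_33 = 50/250 = 0.20, a_43 = 75/250 = 0.30
  a_14 = 94.5/210 = 0.45, a_24 = 10.5/210 = 0.05, a_34 = 52.5/210 = 0.25, a_44 = 0/210 = 0.00
I − A =
  [   0.80    -0.10    -0.05    -0.45]
  [  -0.15     1.00    -0.10    -0.05]
  [  -0.05    -0.15     0.80    -0.25]
  [  -0.35    -0.15    -0.30     1.00]
Compute the cofactors C_ij = (−1)^(i+j)·(3×3 minor ij) of I−A; the adjugate is their transpose:
adj(I−A) = Cᵀ =
  [ 0.698000   0.156125   0.202875   0.372625]
  [ 0.137250   0.440375   0.104875   0.110000]
  [ 0.167875   0.143500   0.609625   0.235125]
  [ 0.315250   0.163750   0.269625   0.611875]
det(I−A) = Σ_j (I−A)_1j·C_1j = (0.80)(0.698000) + (-0.10)(0.137250) + (-0.05)(0.167875) + (-0.45)(0.315250) = 0.39441875
(I − A)⁻¹ = adj(I−A) / det(I−A) ≈
  [   1.7697     0.3958     0.5144     0.9447]
  [   0.3480     1.1165     0.2659     0.2789]
  [   0.4256     0.3638     1.5456     0.5961]
  [   0.7993     0.4152     0.6836     1.5513]
x = (I − A)⁻¹ d = adj(I−A)·d / det(I−A), with det(I−A) = 0.39441875:
  x_1 = (0.698000·15 + 0.156125·120 + 0.202875·105 + 0.372625·30) / 0.39441875 = 61.685625 / 0.39441875 ≈ 156.396
  x_2 = (0.137250·15 + 0.440375·120 + 0.104875·105 + 0.110000·30) / 0.39441875 = 69.215625 / 0.39441875 ≈ 175.488
  x_3 = (0.167875·15 + 0.143500·120 + 0.609625·105 + 0.235125·30) / 0.39441875 = 90.8025 / 0.39441875 ≈ 230.219
  x_4 = (0.315250·15 + 0.163750·120 + 0.269625·105 + 0.611875·30) / 0.39441875 = 71.045625 / 0.39441875 ≈ 180.127

x_3 = 230.219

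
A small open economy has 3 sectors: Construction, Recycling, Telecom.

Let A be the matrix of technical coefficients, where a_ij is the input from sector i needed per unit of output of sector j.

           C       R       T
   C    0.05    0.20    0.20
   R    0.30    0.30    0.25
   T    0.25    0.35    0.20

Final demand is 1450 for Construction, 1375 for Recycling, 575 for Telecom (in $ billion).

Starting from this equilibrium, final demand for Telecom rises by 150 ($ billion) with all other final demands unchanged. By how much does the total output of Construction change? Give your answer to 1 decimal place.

I − A =
  [   0.95    -0.20    -0.20]
  [  -0.30     0.70    -0.25]
  [  -0.25    -0.35     0.80]
Cofactors of I−A, C_ij = (−1)^(i+j)·(minor ij) (rows/columns in the sector order above):
  C_11 = (0.70)(0.80) − (-0.25)(-0.35) = 0.4725
  C_12 = −[(-0.30)(0.80) − (-0.25)(-0.25)] = 0.3025
  C_13 = (-0.30)(-0.35) − (0.70)(-0.25) = 0.2800
  C_21 = −[(-0.20)(0.80) − (-0.20)(-0.35)] = 0.2300
  C_22 = (0.95)(0.80) − (-0.20)(-0.25) = 0.7100
  C_23 = −[(0.95)(-0.35) − (-0.20)(-0.25)] = 0.3825
  C_31 = (-0.20)(-0.25) − (-0.20)(0.70) = 0.1900
  C_32 = −[(0.95)(-0.25) − (-0.20)(-0.30)] = 0.2975
  C_33 = (0.95)(0.70) − (-0.20)(-0.30) = 0.6050
det(I−A) = Σ_j (I−A)_1j·C_1j = (0.95)(0.4725) + (-0.20)(0.3025) + (-0.20)(0.2800) = 0.332375
adj(I−A) = Cᵀ =
  [ 0.4725   0.2300   0.1900]
  [ 0.3025   0.7100   0.2975]
  [ 0.2800   0.3825   0.6050]
(I − A)⁻¹ = adj(I−A) / det(I−A) ≈
  [   1.4216     0.6920     0.5716]
  [   0.9101     2.1361     0.8951]
  [   0.8424     1.1508     1.8202]
Δx = (I − A)⁻¹ Δd with Δd having +150 in the Telecom component and 0 elsewhere.
So Δx_C = L_CT · (+150), where L_CT = adj(I−A)_CT / det(I−A) = 0.1900 / 0.332375.
Δx_C = 0.1900 × (+150) / 0.332375 = 28.50 / 0.332375 ≈ 85.7.

Δx_C = 85.7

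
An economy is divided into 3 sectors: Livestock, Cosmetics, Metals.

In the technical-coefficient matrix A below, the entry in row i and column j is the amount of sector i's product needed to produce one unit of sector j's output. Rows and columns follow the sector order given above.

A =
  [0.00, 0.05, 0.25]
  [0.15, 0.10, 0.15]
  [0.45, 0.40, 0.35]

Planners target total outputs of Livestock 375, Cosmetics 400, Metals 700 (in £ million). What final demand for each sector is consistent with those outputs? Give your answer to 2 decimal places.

I − A =
  [   1.00    -0.05    -0.25]
  [  -0.15     0.90    -0.15]
  [  -0.45    -0.40     0.65]
d = (I − A) x:
  d_1 = (+1.00)·375 + (-0.05)·400 + (-0.25)·700 = 180.00
  d_2 = (-0.15)·375 + (+0.90)·400 + (-0.15)·700 = 198.75
  d_3 = (-0.45)·375 + (-0.40)·400 + (+0.65)·700 = 126.25

d_1 = 180.00, d_2 = 198.75, d_3 = 126.25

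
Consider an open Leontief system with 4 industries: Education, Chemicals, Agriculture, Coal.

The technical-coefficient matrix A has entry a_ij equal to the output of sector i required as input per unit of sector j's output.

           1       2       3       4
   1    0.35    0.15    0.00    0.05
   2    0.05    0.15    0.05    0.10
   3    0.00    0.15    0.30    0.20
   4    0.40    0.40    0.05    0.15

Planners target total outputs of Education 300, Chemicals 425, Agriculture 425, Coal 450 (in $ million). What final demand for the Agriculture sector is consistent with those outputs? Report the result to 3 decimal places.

I − A =
  [   0.65    -0.15     0.00    -0.05]
  [  -0.05     0.85    -0.05    -0.10]
  [   0.00    -0.15     0.70    -0.20]
  [  -0.40    -0.40    -0.05     0.85]
d = (I − A) x:
  d_1 = (+0.65)·300 + (-0.15)·425 + (+0.00)·425 + (-0.05)·450 = 108.750
  d_2 = (-0.05)·300 + (+0.85)·425 + (-0.05)·425 + (-0.10)·450 = 280.000
  d_3 = (+0.00)·300 + (-0.15)·425 + (+0.70)·425 + (-0.20)·450 = 143.750
  d_4 = (-0.40)·300 + (-0.40)·425 + (-0.05)·425 + (+0.85)·450 = 71.250

d_3 = 143.750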